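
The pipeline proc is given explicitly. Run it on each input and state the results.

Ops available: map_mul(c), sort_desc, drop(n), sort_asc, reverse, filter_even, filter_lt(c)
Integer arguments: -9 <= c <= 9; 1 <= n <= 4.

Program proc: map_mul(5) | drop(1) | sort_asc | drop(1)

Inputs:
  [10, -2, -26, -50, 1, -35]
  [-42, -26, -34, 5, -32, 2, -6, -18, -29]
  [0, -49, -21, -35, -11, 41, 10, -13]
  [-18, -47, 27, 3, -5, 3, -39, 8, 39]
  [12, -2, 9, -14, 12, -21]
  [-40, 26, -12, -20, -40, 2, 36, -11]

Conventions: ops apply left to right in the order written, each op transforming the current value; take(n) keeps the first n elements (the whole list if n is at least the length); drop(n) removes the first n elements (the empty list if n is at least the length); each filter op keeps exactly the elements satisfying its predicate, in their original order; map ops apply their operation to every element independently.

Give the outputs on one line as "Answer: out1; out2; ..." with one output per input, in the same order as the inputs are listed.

[-175, -130, -10, 5]; [-160, -145, -130, -90, -30, 10, 25]; [-175, -105, -65, -55, 50, 205]; [-195, -25, 15, 15, 40, 135, 195]; [-70, -10, 45, 60]; [-100, -60, -55, 10, 130, 180]

Execution, op by op:
  [10, -2, -26, -50, 1, -35] -> [50, -10, -130, -250, 5, -175] -> [-10, -130, -250, 5, -175] -> [-250, -175, -130, -10, 5] -> [-175, -130, -10, 5]
  [-42, -26, -34, 5, -32, 2, -6, -18, -29] -> [-210, -130, -170, 25, -160, 10, -30, -90, -145] -> [-130, -170, 25, -160, 10, -30, -90, -145] -> [-170, -160, -145, -130, -90, -30, 10, 25] -> [-160, -145, -130, -90, -30, 10, 25]
  [0, -49, -21, -35, -11, 41, 10, -13] -> [0, -245, -105, -175, -55, 205, 50, -65] -> [-245, -105, -175, -55, 205, 50, -65] -> [-245, -175, -105, -65, -55, 50, 205] -> [-175, -105, -65, -55, 50, 205]
  [-18, -47, 27, 3, -5, 3, -39, 8, 39] -> [-90, -235, 135, 15, -25, 15, -195, 40, 195] -> [-235, 135, 15, -25, 15, -195, 40, 195] -> [-235, -195, -25, 15, 15, 40, 135, 195] -> [-195, -25, 15, 15, 40, 135, 195]
  [12, -2, 9, -14, 12, -21] -> [60, -10, 45, -70, 60, -105] -> [-10, 45, -70, 60, -105] -> [-105, -70, -10, 45, 60] -> [-70, -10, 45, 60]
  [-40, 26, -12, -20, -40, 2, 36, -11] -> [-200, 130, -60, -100, -200, 10, 180, -55] -> [130, -60, -100, -200, 10, 180, -55] -> [-200, -100, -60, -55, 10, 130, 180] -> [-100, -60, -55, 10, 130, 180]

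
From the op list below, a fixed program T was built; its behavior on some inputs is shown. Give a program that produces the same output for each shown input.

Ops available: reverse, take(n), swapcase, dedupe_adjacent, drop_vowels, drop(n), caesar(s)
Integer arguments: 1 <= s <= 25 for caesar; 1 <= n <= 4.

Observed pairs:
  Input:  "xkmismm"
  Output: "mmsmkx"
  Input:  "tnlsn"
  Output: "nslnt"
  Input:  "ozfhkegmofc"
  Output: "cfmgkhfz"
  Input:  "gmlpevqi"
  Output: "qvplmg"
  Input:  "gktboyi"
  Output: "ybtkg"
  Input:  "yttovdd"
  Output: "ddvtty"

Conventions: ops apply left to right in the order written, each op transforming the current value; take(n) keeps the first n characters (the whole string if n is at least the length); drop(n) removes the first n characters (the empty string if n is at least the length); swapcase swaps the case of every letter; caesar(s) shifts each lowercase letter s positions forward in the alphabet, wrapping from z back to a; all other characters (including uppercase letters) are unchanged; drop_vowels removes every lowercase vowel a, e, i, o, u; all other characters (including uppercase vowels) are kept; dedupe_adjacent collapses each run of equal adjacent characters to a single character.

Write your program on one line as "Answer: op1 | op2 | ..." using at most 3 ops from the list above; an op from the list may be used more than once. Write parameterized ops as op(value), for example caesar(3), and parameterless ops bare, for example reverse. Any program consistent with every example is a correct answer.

drop_vowels | reverse

Check, running the answer program on each example:
  "xkmismm" -> "xkmsmm" -> "mmsmkx"
  "tnlsn" -> "tnlsn" -> "nslnt"
  "ozfhkegmofc" -> "zfhkgmfc" -> "cfmgkhfz"
  "gmlpevqi" -> "gmlpvq" -> "qvplmg"
  "gktboyi" -> "gktby" -> "ybtkg"
  "yttovdd" -> "yttvdd" -> "ddvtty"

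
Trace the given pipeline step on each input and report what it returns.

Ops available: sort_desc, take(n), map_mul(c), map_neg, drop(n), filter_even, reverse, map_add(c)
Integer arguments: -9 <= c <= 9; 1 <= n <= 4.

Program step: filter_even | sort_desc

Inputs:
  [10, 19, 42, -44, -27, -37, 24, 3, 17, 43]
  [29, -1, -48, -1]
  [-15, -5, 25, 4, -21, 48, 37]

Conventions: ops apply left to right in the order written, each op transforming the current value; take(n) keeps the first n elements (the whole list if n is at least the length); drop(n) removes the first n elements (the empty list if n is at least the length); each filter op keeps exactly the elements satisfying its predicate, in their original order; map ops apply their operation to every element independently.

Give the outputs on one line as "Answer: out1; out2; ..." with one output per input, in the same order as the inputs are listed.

[42, 24, 10, -44]; [-48]; [48, 4]

Execution, op by op:
  [10, 19, 42, -44, -27, -37, 24, 3, 17, 43] -> [10, 42, -44, 24] -> [42, 24, 10, -44]
  [29, -1, -48, -1] -> [-48] -> [-48]
  [-15, -5, 25, 4, -21, 48, 37] -> [4, 48] -> [48, 4]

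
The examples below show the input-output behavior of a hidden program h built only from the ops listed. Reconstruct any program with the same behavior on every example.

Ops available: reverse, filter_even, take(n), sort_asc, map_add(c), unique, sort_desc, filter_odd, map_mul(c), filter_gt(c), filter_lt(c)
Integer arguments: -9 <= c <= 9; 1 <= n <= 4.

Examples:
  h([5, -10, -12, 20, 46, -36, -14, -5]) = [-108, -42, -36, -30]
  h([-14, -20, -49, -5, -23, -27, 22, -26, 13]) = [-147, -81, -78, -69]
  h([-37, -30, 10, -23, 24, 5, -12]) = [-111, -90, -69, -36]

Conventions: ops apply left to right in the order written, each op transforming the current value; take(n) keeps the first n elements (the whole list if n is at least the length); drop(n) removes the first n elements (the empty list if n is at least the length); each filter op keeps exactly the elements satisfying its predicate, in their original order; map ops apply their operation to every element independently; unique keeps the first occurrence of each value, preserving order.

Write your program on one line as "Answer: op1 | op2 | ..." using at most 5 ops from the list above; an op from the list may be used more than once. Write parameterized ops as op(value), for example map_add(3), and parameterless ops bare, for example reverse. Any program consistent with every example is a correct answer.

reverse | sort_asc | map_mul(3) | take(4)

Check, running the answer program on each example:
  [5, -10, -12, 20, 46, -36, -14, -5] -> [-5, -14, -36, 46, 20, -12, -10, 5] -> [-36, -14, -12, -10, -5, 5, 20, 46] -> [-108, -42, -36, -30, -15, 15, 60, 138] -> [-108, -42, -36, -30]
  [-14, -20, -49, -5, -23, -27, 22, -26, 13] -> [13, -26, 22, -27, -23, -5, -49, -20, -14] -> [-49, -27, -26, -23, -20, -14, -5, 13, 22] -> [-147, -81, -78, -69, -60, -42, -15, 39, 66] -> [-147, -81, -78, -69]
  [-37, -30, 10, -23, 24, 5, -12] -> [-12, 5, 24, -23, 10, -30, -37] -> [-37, -30, -23, -12, 5, 10, 24] -> [-111, -90, -69, -36, 15, 30, 72] -> [-111, -90, -69, -36]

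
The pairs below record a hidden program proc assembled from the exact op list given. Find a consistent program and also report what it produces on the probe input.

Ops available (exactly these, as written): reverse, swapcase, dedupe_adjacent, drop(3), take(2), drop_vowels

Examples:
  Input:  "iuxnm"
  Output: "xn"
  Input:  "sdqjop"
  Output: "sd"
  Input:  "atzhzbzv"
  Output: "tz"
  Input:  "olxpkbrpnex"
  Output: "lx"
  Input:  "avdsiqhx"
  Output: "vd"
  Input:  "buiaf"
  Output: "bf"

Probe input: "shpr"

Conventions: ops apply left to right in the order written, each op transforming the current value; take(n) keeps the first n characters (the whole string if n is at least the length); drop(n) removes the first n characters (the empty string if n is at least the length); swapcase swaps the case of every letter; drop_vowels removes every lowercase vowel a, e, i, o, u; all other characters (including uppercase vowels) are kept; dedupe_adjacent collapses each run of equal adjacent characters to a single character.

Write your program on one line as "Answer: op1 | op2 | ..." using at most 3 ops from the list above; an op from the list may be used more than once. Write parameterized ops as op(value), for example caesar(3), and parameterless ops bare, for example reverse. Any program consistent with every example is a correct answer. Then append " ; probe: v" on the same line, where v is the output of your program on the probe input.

drop_vowels | take(2) ; probe: "sh"

Check, running the answer program on each example:
  "iuxnm" -> "xnm" -> "xn"
  "sdqjop" -> "sdqjp" -> "sd"
  "atzhzbzv" -> "tzhzbzv" -> "tz"
  "olxpkbrpnex" -> "lxpkbrpnx" -> "lx"
  "avdsiqhx" -> "vdsqhx" -> "vd"
  "buiaf" -> "bf" -> "bf"
  probe: "shpr" -> "shpr" -> "sh"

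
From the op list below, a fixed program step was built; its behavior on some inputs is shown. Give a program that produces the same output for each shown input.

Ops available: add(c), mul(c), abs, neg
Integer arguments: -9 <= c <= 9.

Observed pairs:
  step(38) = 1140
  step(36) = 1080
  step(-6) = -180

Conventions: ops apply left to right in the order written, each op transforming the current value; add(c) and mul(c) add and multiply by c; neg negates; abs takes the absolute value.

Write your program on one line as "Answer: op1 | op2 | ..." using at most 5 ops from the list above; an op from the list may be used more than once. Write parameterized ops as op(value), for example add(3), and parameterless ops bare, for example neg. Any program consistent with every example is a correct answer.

neg | mul(-6) | mul(-5) | mul(-1)

Check, running the answer program on each example:
  38 -> -38 -> 228 -> -1140 -> 1140
  36 -> -36 -> 216 -> -1080 -> 1080
  -6 -> 6 -> -36 -> 180 -> -180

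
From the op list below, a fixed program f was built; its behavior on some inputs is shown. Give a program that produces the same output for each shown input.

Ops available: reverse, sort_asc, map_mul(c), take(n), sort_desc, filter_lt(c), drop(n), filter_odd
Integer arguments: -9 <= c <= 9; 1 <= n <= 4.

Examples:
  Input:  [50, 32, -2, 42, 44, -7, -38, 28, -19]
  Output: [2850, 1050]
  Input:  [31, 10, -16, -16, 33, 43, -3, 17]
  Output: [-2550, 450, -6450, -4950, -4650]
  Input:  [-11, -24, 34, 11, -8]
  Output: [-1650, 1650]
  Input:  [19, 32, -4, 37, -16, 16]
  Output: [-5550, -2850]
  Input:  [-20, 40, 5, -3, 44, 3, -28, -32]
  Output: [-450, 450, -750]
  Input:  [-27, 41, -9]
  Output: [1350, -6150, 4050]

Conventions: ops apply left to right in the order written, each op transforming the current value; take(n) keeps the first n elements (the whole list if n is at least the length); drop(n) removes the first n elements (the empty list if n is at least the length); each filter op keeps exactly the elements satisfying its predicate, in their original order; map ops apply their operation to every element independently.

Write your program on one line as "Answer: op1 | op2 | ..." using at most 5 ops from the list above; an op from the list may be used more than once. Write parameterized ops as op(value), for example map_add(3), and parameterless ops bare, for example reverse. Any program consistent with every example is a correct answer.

filter_odd | reverse | map_mul(-6) | map_mul(-5) | map_mul(-5)

Check, running the answer program on each example:
  [50, 32, -2, 42, 44, -7, -38, 28, -19] -> [-7, -19] -> [-19, -7] -> [114, 42] -> [-570, -210] -> [2850, 1050]
  [31, 10, -16, -16, 33, 43, -3, 17] -> [31, 33, 43, -3, 17] -> [17, -3, 43, 33, 31] -> [-102, 18, -258, -198, -186] -> [510, -90, 1290, 990, 930] -> [-2550, 450, -6450, -4950, -4650]
  [-11, -24, 34, 11, -8] -> [-11, 11] -> [11, -11] -> [-66, 66] -> [330, -330] -> [-1650, 1650]
  [19, 32, -4, 37, -16, 16] -> [19, 37] -> [37, 19] -> [-222, -114] -> [1110, 570] -> [-5550, -2850]
  [-20, 40, 5, -3, 44, 3, -28, -32] -> [5, -3, 3] -> [3, -3, 5] -> [-18, 18, -30] -> [90, -90, 150] -> [-450, 450, -750]
  [-27, 41, -9] -> [-27, 41, -9] -> [-9, 41, -27] -> [54, -246, 162] -> [-270, 1230, -810] -> [1350, -6150, 4050]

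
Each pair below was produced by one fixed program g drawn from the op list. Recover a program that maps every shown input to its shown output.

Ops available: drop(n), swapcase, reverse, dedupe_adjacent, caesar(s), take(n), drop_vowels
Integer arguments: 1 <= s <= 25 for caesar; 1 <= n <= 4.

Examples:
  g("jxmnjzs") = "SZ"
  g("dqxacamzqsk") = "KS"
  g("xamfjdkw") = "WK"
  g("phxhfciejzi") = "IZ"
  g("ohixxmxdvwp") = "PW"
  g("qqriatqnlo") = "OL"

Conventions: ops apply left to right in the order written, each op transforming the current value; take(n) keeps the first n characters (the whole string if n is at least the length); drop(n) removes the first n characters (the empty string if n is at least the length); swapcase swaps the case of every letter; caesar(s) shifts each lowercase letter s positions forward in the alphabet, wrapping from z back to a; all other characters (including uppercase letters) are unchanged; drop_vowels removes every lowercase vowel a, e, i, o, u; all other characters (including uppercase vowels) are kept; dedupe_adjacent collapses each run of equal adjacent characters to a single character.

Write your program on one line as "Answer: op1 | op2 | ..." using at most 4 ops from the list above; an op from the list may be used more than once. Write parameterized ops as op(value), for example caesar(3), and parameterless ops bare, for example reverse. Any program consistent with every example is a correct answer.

reverse | take(3) | swapcase | take(2)

Check, running the answer program on each example:
  "jxmnjzs" -> "szjnmxj" -> "szj" -> "SZJ" -> "SZ"
  "dqxacamzqsk" -> "ksqzmacaxqd" -> "ksq" -> "KSQ" -> "KS"
  "xamfjdkw" -> "wkdjfmax" -> "wkd" -> "WKD" -> "WK"
  "phxhfciejzi" -> "izjeicfhxhp" -> "izj" -> "IZJ" -> "IZ"
  "ohixxmxdvwp" -> "pwvdxmxxiho" -> "pwv" -> "PWV" -> "PW"
  "qqriatqnlo" -> "olnqtairqq" -> "oln" -> "OLN" -> "OL"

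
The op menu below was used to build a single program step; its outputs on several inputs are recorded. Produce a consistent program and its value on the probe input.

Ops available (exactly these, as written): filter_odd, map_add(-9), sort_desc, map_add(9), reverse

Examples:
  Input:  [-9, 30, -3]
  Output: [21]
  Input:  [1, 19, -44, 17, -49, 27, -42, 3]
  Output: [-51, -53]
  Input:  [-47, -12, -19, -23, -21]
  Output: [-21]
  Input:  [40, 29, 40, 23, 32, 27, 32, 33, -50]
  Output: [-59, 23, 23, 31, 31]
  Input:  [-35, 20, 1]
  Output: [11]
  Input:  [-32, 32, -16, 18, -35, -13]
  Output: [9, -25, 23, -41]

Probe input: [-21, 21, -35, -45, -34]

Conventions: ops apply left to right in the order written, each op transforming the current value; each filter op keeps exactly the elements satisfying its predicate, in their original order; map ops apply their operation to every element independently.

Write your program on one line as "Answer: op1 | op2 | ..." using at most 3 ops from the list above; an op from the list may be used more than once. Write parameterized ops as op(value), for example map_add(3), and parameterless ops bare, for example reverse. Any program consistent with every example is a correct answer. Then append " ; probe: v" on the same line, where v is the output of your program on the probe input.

reverse | map_add(-9) | filter_odd ; probe: [-43]

Check, running the answer program on each example:
  [-9, 30, -3] -> [-3, 30, -9] -> [-12, 21, -18] -> [21]
  [1, 19, -44, 17, -49, 27, -42, 3] -> [3, -42, 27, -49, 17, -44, 19, 1] -> [-6, -51, 18, -58, 8, -53, 10, -8] -> [-51, -53]
  [-47, -12, -19, -23, -21] -> [-21, -23, -19, -12, -47] -> [-30, -32, -28, -21, -56] -> [-21]
  [40, 29, 40, 23, 32, 27, 32, 33, -50] -> [-50, 33, 32, 27, 32, 23, 40, 29, 40] -> [-59, 24, 23, 18, 23, 14, 31, 20, 31] -> [-59, 23, 23, 31, 31]
  [-35, 20, 1] -> [1, 20, -35] -> [-8, 11, -44] -> [11]
  [-32, 32, -16, 18, -35, -13] -> [-13, -35, 18, -16, 32, -32] -> [-22, -44, 9, -25, 23, -41] -> [9, -25, 23, -41]
  probe: [-21, 21, -35, -45, -34] -> [-34, -45, -35, 21, -21] -> [-43, -54, -44, 12, -30] -> [-43]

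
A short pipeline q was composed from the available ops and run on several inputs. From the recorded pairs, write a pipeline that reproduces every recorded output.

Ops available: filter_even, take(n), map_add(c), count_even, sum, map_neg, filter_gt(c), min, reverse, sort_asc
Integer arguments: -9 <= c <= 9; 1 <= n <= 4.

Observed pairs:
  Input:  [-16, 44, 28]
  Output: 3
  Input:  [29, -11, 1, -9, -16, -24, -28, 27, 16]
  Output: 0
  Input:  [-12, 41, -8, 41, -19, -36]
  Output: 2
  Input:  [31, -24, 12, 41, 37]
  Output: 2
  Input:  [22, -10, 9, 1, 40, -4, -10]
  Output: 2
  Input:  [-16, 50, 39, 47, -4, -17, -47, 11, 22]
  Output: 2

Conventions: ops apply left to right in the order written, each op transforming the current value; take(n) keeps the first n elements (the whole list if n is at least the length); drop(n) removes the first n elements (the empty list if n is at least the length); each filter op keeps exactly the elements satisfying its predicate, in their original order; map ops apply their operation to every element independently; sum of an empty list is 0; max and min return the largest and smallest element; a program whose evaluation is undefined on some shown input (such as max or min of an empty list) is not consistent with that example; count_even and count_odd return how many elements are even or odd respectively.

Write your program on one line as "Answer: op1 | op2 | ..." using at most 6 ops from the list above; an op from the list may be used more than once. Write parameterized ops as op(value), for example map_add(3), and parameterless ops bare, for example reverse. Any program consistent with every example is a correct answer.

map_add(-8) | take(3) | sort_asc | reverse | count_even

Check, running the answer program on each example:
  [-16, 44, 28] -> [-24, 36, 20] -> [-24, 36, 20] -> [-24, 20, 36] -> [36, 20, -24] -> 3
  [29, -11, 1, -9, -16, -24, -28, 27, 16] -> [21, -19, -7, -17, -24, -32, -36, 19, 8] -> [21, -19, -7] -> [-19, -7, 21] -> [21, -7, -19] -> 0
  [-12, 41, -8, 41, -19, -36] -> [-20, 33, -16, 33, -27, -44] -> [-20, 33, -16] -> [-20, -16, 33] -> [33, -16, -20] -> 2
  [31, -24, 12, 41, 37] -> [23, -32, 4, 33, 29] -> [23, -32, 4] -> [-32, 4, 23] -> [23, 4, -32] -> 2
  [22, -10, 9, 1, 40, -4, -10] -> [14, -18, 1, -7, 32, -12, -18] -> [14, -18, 1] -> [-18, 1, 14] -> [14, 1, -18] -> 2
  [-16, 50, 39, 47, -4, -17, -47, 11, 22] -> [-24, 42, 31, 39, -12, -25, -55, 3, 14] -> [-24, 42, 31] -> [-24, 31, 42] -> [42, 31, -24] -> 2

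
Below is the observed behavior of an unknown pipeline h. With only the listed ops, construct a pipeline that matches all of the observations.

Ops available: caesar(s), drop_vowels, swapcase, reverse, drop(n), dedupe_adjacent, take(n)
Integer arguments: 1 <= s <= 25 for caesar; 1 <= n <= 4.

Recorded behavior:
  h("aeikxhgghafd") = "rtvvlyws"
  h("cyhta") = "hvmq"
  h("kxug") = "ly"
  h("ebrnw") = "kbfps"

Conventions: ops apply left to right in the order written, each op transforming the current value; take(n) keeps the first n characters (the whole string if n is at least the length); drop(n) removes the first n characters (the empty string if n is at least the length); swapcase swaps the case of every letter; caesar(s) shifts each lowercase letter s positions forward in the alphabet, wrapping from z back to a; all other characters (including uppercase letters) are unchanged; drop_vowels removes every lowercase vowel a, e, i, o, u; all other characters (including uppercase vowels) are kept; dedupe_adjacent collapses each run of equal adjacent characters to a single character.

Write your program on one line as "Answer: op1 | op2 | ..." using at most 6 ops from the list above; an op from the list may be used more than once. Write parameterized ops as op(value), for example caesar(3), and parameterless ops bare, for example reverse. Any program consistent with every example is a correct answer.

swapcase | reverse | swapcase | caesar(14) | drop_vowels

Check, running the answer program on each example:
  "aeikxhgghafd" -> "AEIKXHGGHAFD" -> "DFAHGGHXKIEA" -> "dfahgghxkiea" -> "rtovuuvlywso" -> "rtvvlyws"
  "cyhta" -> "CYHTA" -> "ATHYC" -> "athyc" -> "ohvmq" -> "hvmq"
  "kxug" -> "KXUG" -> "GUXK" -> "guxk" -> "uily" -> "ly"
  "ebrnw" -> "EBRNW" -> "WNRBE" -> "wnrbe" -> "kbfps" -> "kbfps"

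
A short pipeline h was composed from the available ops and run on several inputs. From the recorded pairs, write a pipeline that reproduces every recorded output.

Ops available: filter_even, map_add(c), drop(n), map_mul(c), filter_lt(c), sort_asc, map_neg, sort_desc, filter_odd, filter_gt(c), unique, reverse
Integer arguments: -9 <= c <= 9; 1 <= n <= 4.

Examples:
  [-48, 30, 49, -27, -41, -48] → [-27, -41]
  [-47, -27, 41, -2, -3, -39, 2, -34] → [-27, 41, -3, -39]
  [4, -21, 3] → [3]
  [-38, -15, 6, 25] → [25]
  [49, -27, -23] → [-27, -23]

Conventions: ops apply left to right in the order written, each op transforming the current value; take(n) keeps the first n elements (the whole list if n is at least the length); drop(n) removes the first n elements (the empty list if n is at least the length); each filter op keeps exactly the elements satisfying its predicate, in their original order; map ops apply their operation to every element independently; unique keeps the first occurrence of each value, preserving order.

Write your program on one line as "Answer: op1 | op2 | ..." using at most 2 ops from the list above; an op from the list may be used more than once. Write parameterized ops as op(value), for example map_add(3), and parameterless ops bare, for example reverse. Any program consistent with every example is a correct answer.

filter_odd | drop(1)

Check, running the answer program on each example:
  [-48, 30, 49, -27, -41, -48] -> [49, -27, -41] -> [-27, -41]
  [-47, -27, 41, -2, -3, -39, 2, -34] -> [-47, -27, 41, -3, -39] -> [-27, 41, -3, -39]
  [4, -21, 3] -> [-21, 3] -> [3]
  [-38, -15, 6, 25] -> [-15, 25] -> [25]
  [49, -27, -23] -> [49, -27, -23] -> [-27, -23]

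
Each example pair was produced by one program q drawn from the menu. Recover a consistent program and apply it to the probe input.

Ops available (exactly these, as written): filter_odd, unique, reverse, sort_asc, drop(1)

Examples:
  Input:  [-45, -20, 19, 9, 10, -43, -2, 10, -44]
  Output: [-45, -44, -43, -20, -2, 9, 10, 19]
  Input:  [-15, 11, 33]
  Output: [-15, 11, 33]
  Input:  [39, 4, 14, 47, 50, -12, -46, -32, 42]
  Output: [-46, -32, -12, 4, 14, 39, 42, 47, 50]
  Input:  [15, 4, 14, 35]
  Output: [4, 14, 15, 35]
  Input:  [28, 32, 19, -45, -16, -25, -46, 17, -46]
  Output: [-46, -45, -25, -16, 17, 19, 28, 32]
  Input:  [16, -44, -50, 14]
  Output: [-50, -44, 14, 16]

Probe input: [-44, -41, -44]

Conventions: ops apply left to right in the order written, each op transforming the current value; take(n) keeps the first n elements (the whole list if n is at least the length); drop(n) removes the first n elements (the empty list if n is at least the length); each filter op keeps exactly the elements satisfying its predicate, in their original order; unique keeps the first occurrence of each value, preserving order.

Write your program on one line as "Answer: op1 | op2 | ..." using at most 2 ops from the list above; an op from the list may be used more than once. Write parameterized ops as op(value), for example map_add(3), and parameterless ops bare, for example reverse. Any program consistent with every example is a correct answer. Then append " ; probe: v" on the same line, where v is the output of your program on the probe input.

unique | sort_asc ; probe: [-44, -41]

Check, running the answer program on each example:
  [-45, -20, 19, 9, 10, -43, -2, 10, -44] -> [-45, -20, 19, 9, 10, -43, -2, -44] -> [-45, -44, -43, -20, -2, 9, 10, 19]
  [-15, 11, 33] -> [-15, 11, 33] -> [-15, 11, 33]
  [39, 4, 14, 47, 50, -12, -46, -32, 42] -> [39, 4, 14, 47, 50, -12, -46, -32, 42] -> [-46, -32, -12, 4, 14, 39, 42, 47, 50]
  [15, 4, 14, 35] -> [15, 4, 14, 35] -> [4, 14, 15, 35]
  [28, 32, 19, -45, -16, -25, -46, 17, -46] -> [28, 32, 19, -45, -16, -25, -46, 17] -> [-46, -45, -25, -16, 17, 19, 28, 32]
  [16, -44, -50, 14] -> [16, -44, -50, 14] -> [-50, -44, 14, 16]
  probe: [-44, -41, -44] -> [-44, -41] -> [-44, -41]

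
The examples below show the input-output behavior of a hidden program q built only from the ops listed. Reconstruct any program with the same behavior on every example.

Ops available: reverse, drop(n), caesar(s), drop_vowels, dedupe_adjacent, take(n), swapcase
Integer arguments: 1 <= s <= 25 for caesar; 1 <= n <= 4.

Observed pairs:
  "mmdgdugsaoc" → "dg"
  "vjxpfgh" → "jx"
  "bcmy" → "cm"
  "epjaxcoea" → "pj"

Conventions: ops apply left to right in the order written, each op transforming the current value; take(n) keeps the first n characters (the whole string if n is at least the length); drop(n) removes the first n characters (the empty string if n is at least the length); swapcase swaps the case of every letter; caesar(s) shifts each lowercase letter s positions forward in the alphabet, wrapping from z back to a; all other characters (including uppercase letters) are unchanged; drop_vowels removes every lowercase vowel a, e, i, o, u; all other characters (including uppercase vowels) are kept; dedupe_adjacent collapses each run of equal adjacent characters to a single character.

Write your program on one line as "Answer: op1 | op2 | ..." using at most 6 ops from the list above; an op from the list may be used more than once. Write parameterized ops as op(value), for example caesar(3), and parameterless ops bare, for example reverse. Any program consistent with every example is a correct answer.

swapcase | dedupe_adjacent | swapcase | take(3) | drop(1)

Check, running the answer program on each example:
  "mmdgdugsaoc" -> "MMDGDUGSAOC" -> "MDGDUGSAOC" -> "mdgdugsaoc" -> "mdg" -> "dg"
  "vjxpfgh" -> "VJXPFGH" -> "VJXPFGH" -> "vjxpfgh" -> "vjx" -> "jx"
  "bcmy" -> "BCMY" -> "BCMY" -> "bcmy" -> "bcm" -> "cm"
  "epjaxcoea" -> "EPJAXCOEA" -> "EPJAXCOEA" -> "epjaxcoea" -> "epj" -> "pj"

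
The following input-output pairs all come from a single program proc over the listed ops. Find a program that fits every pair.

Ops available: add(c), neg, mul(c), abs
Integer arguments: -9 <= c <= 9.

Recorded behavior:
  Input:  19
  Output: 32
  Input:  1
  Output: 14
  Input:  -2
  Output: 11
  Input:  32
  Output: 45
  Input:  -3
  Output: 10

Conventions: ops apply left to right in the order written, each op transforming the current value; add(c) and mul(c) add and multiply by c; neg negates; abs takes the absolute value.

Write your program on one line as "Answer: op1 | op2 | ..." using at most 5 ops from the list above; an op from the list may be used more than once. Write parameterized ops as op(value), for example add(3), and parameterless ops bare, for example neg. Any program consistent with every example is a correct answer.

neg | add(-4) | add(-9) | abs

Check, running the answer program on each example:
  19 -> -19 -> -23 -> -32 -> 32
  1 -> -1 -> -5 -> -14 -> 14
  -2 -> 2 -> -2 -> -11 -> 11
  32 -> -32 -> -36 -> -45 -> 45
  -3 -> 3 -> -1 -> -10 -> 10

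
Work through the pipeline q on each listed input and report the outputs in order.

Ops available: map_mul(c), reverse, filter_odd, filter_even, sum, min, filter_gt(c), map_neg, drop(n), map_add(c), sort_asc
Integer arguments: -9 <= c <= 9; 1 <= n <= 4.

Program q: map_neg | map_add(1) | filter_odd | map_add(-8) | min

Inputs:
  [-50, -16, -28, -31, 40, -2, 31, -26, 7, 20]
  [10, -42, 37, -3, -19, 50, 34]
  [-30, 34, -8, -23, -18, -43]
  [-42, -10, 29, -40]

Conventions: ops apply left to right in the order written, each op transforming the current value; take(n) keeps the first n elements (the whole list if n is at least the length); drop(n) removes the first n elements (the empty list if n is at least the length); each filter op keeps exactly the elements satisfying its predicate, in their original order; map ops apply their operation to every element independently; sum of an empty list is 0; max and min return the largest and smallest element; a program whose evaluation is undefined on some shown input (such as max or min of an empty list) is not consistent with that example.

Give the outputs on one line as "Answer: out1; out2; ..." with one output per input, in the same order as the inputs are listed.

-47; -57; -41; 3

Execution, op by op:
  [-50, -16, -28, -31, 40, -2, 31, -26, 7, 20] -> [50, 16, 28, 31, -40, 2, -31, 26, -7, -20] -> [51, 17, 29, 32, -39, 3, -30, 27, -6, -19] -> [51, 17, 29, -39, 3, 27, -19] -> [43, 9, 21, -47, -5, 19, -27] -> -47
  [10, -42, 37, -3, -19, 50, 34] -> [-10, 42, -37, 3, 19, -50, -34] -> [-9, 43, -36, 4, 20, -49, -33] -> [-9, 43, -49, -33] -> [-17, 35, -57, -41] -> -57
  [-30, 34, -8, -23, -18, -43] -> [30, -34, 8, 23, 18, 43] -> [31, -33, 9, 24, 19, 44] -> [31, -33, 9, 19] -> [23, -41, 1, 11] -> -41
  [-42, -10, 29, -40] -> [42, 10, -29, 40] -> [43, 11, -28, 41] -> [43, 11, 41] -> [35, 3, 33] -> 3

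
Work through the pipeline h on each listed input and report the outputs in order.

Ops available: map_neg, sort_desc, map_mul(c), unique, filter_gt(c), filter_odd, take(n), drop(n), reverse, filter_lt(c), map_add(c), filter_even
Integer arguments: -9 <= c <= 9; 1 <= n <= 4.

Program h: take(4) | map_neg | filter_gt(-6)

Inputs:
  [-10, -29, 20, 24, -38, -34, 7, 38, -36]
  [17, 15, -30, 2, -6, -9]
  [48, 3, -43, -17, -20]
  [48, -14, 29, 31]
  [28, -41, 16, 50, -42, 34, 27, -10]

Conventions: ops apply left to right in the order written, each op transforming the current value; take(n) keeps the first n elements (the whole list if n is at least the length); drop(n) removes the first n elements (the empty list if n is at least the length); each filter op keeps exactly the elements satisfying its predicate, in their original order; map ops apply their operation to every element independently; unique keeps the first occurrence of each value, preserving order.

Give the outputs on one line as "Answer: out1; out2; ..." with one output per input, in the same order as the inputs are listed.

[10, 29]; [30, -2]; [-3, 43, 17]; [14]; [41]

Execution, op by op:
  [-10, -29, 20, 24, -38, -34, 7, 38, -36] -> [-10, -29, 20, 24] -> [10, 29, -20, -24] -> [10, 29]
  [17, 15, -30, 2, -6, -9] -> [17, 15, -30, 2] -> [-17, -15, 30, -2] -> [30, -2]
  [48, 3, -43, -17, -20] -> [48, 3, -43, -17] -> [-48, -3, 43, 17] -> [-3, 43, 17]
  [48, -14, 29, 31] -> [48, -14, 29, 31] -> [-48, 14, -29, -31] -> [14]
  [28, -41, 16, 50, -42, 34, 27, -10] -> [28, -41, 16, 50] -> [-28, 41, -16, -50] -> [41]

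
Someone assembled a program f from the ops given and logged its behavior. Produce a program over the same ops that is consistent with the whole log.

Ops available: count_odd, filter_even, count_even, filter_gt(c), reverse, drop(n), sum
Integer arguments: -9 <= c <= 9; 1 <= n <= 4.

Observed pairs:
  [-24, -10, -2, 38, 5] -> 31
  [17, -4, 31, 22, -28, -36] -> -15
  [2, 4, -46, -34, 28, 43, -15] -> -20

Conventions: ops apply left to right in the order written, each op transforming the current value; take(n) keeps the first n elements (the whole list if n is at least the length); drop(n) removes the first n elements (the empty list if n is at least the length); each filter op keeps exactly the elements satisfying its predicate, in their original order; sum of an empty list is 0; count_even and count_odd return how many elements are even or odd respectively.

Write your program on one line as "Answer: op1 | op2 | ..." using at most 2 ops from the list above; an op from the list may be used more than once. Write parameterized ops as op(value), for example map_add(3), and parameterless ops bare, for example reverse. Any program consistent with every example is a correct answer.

drop(1) | sum

Check, running the answer program on each example:
  [-24, -10, -2, 38, 5] -> [-10, -2, 38, 5] -> 31
  [17, -4, 31, 22, -28, -36] -> [-4, 31, 22, -28, -36] -> -15
  [2, 4, -46, -34, 28, 43, -15] -> [4, -46, -34, 28, 43, -15] -> -20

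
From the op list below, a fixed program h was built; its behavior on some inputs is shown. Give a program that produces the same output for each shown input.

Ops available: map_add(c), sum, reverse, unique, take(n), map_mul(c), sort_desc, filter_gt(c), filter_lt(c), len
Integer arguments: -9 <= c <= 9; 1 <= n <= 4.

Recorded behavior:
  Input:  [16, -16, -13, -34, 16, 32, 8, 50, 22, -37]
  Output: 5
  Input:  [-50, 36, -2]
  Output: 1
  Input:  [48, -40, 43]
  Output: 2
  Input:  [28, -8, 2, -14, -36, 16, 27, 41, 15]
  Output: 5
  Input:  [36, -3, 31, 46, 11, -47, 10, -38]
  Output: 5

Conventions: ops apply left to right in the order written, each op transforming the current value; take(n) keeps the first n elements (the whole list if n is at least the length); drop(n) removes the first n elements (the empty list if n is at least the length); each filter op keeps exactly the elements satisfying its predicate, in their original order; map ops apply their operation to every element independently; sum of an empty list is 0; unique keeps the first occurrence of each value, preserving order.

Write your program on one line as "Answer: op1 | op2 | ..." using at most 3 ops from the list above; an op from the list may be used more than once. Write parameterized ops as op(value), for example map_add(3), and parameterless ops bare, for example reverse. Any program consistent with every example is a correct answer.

unique | filter_gt(6) | len

Check, running the answer program on each example:
  [16, -16, -13, -34, 16, 32, 8, 50, 22, -37] -> [16, -16, -13, -34, 32, 8, 50, 22, -37] -> [16, 32, 8, 50, 22] -> 5
  [-50, 36, -2] -> [-50, 36, -2] -> [36] -> 1
  [48, -40, 43] -> [48, -40, 43] -> [48, 43] -> 2
  [28, -8, 2, -14, -36, 16, 27, 41, 15] -> [28, -8, 2, -14, -36, 16, 27, 41, 15] -> [28, 16, 27, 41, 15] -> 5
  [36, -3, 31, 46, 11, -47, 10, -38] -> [36, -3, 31, 46, 11, -47, 10, -38] -> [36, 31, 46, 11, 10] -> 5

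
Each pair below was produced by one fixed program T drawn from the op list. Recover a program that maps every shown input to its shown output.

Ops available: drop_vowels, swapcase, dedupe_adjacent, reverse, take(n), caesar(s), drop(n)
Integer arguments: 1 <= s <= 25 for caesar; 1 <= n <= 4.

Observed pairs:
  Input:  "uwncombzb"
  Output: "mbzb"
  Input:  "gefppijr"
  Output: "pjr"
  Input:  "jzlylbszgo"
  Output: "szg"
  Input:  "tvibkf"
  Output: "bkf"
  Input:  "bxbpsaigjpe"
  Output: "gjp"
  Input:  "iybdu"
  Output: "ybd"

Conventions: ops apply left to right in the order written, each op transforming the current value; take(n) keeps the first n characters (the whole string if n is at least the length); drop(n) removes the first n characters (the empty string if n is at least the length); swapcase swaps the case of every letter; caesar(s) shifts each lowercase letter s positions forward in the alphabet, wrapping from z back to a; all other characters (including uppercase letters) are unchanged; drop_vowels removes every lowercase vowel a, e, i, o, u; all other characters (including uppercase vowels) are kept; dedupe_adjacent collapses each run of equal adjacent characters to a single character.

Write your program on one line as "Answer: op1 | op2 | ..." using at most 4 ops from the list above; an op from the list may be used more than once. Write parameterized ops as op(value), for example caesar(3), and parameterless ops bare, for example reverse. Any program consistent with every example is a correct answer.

reverse | take(4) | reverse | drop_vowels

Check, running the answer program on each example:
  "uwncombzb" -> "bzbmocnwu" -> "bzbm" -> "mbzb" -> "mbzb"
  "gefppijr" -> "rjippfeg" -> "rjip" -> "pijr" -> "pjr"
  "jzlylbszgo" -> "ogzsblylzj" -> "ogzs" -> "szgo" -> "szg"
  "tvibkf" -> "fkbivt" -> "fkbi" -> "ibkf" -> "bkf"
  "bxbpsaigjpe" -> "epjgiaspbxb" -> "epjg" -> "gjpe" -> "gjp"
  "iybdu" -> "udbyi" -> "udby" -> "ybdu" -> "ybd"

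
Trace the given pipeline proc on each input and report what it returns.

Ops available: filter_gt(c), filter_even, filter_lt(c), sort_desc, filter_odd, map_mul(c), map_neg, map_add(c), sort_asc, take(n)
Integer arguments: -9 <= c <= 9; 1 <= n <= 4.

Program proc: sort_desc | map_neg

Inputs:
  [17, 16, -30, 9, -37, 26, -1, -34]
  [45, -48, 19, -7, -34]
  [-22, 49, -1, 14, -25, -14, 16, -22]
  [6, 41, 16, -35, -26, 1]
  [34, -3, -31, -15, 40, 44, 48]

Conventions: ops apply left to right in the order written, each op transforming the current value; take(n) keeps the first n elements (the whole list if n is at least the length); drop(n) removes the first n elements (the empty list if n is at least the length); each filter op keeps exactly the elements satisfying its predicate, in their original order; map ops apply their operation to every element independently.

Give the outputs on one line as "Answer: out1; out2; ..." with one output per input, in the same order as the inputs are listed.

Execution, op by op:
  [17, 16, -30, 9, -37, 26, -1, -34] -> [26, 17, 16, 9, -1, -30, -34, -37] -> [-26, -17, -16, -9, 1, 30, 34, 37]
  [45, -48, 19, -7, -34] -> [45, 19, -7, -34, -48] -> [-45, -19, 7, 34, 48]
  [-22, 49, -1, 14, -25, -14, 16, -22] -> [49, 16, 14, -1, -14, -22, -22, -25] -> [-49, -16, -14, 1, 14, 22, 22, 25]
  [6, 41, 16, -35, -26, 1] -> [41, 16, 6, 1, -26, -35] -> [-41, -16, -6, -1, 26, 35]
  [34, -3, -31, -15, 40, 44, 48] -> [48, 44, 40, 34, -3, -15, -31] -> [-48, -44, -40, -34, 3, 15, 31]

[-26, -17, -16, -9, 1, 30, 34, 37]; [-45, -19, 7, 34, 48]; [-49, -16, -14, 1, 14, 22, 22, 25]; [-41, -16, -6, -1, 26, 35]; [-48, -44, -40, -34, 3, 15, 31]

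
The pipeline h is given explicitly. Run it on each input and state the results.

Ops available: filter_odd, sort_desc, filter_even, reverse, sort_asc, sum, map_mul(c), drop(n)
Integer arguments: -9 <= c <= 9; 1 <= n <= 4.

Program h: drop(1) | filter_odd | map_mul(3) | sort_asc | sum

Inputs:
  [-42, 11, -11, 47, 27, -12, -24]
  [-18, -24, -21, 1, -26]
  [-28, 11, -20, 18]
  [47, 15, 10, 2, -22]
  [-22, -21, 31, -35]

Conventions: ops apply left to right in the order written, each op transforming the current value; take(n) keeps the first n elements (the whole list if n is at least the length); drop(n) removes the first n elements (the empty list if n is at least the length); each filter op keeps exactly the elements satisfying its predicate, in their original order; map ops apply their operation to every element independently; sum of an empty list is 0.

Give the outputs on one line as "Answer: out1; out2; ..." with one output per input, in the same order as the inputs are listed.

222; -60; 33; 45; -75

Execution, op by op:
  [-42, 11, -11, 47, 27, -12, -24] -> [11, -11, 47, 27, -12, -24] -> [11, -11, 47, 27] -> [33, -33, 141, 81] -> [-33, 33, 81, 141] -> 222
  [-18, -24, -21, 1, -26] -> [-24, -21, 1, -26] -> [-21, 1] -> [-63, 3] -> [-63, 3] -> -60
  [-28, 11, -20, 18] -> [11, -20, 18] -> [11] -> [33] -> [33] -> 33
  [47, 15, 10, 2, -22] -> [15, 10, 2, -22] -> [15] -> [45] -> [45] -> 45
  [-22, -21, 31, -35] -> [-21, 31, -35] -> [-21, 31, -35] -> [-63, 93, -105] -> [-105, -63, 93] -> -75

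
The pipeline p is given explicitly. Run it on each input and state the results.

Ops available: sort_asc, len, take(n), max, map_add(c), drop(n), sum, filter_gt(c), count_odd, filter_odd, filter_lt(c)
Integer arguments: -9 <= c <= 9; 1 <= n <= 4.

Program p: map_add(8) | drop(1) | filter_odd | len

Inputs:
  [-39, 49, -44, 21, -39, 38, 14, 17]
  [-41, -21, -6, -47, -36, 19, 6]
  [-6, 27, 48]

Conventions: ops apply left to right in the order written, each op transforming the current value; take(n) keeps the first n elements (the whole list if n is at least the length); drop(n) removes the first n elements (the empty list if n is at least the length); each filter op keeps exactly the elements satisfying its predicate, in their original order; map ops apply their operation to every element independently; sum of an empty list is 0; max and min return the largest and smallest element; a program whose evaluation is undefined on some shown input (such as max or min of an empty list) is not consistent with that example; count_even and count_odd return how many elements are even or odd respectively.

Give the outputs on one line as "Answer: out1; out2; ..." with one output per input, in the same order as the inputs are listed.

Execution, op by op:
  [-39, 49, -44, 21, -39, 38, 14, 17] -> [-31, 57, -36, 29, -31, 46, 22, 25] -> [57, -36, 29, -31, 46, 22, 25] -> [57, 29, -31, 25] -> 4
  [-41, -21, -6, -47, -36, 19, 6] -> [-33, -13, 2, -39, -28, 27, 14] -> [-13, 2, -39, -28, 27, 14] -> [-13, -39, 27] -> 3
  [-6, 27, 48] -> [2, 35, 56] -> [35, 56] -> [35] -> 1

4; 3; 1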